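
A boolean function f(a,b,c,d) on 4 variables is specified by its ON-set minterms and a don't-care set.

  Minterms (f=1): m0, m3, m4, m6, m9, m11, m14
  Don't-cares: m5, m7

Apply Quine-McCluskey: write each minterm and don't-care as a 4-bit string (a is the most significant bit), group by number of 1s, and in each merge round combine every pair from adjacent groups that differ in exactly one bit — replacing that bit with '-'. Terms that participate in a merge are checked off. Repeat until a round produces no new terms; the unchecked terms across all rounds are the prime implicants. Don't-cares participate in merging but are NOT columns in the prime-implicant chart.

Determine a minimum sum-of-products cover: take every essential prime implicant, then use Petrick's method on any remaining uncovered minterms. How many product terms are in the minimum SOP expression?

Round 0: 0000✓ 0011✓ 0100✓ 0101✓ 0110✓ 0111✓ 1001✓ 1011✓ 1110✓
Round 1: -011 -110 0-00 0-11 01-0✓ 01-1✓ 010-✓ 011-✓ 10-1
Round 2: 01--
PIs = {-011, -110, 0-00, 0-11, 01--, 10-1}
Coverage chart:
  m0: 0-00 ←essential
  m3: -011,0-11
  m4: 0-00,01--
  m6: -110,01--
  m9: 10-1 ←essential
  m11: -011,10-1
  m14: -110 ←essential
Essential: -110, 0-00, 10-1
Petrick residual → -011
Min cover (4 terms): b'cd + bcd' + a'c'd' + ab'd

4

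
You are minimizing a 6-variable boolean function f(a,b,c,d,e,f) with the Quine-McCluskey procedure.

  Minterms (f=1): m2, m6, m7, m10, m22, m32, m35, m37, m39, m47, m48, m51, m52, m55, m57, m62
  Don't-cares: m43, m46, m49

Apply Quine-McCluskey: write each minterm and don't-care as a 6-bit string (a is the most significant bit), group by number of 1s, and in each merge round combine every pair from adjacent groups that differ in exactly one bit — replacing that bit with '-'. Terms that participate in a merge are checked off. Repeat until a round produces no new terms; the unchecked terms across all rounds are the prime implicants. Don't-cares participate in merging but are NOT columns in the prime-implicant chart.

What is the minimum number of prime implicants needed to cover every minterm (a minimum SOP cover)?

10

[col 0] 000010*, 000110*, 000111*, 001010*, 010110*, 100000*, 100011*, 100101*, 100111*, 101011*, 101110*, 101111*, 110000*, 110001*, 110011*, 110100*, 110111*, 111001*, 111110*
[col 1] -00111, 0-0110, 00-010, 000-10, 00011-, 1-0000, 1-0011*, 1-0111*, 1-1110, 10-011*, 10-111*, 100-11*, 1001-1, 101-11*, 10111-, 11-001, 110-00, 110-11*, 1100-1, 11000-
[col 2] 1-0-11, 10--11
Prime implicants: -00111, 0-0110, 00-010, 000-10, 00011-, 1-0-11, 1-0000, 1-1110, 10--11, 1001-1, 10111-, 11-001, 110-00, 1100-1, 11000-
PI chart (minterm → PIs covering it):
  2 | 00-010,000-10
  6 | 0-0110,000-10,00011-
  7 | -00111,00011-
  10 | 00-010  (sole → essential)
  22 | 0-0110  (sole → essential)
  32 | 1-0000  (sole → essential)
  35 | 1-0-11,10--11
  37 | 1001-1  (sole → essential)
  39 | -00111,1-0-11,10--11,1001-1
  47 | 10--11,10111-
  48 | 1-0000,110-00,11000-
  51 | 1-0-11,1100-1
  52 | 110-00  (sole → essential)
  55 | 1-0-11  (sole → essential)
  57 | 11-001  (sole → essential)
  62 | 1-1110  (sole → essential)
Essential prime implicants: 0-0110, 00-010, 1-0-11, 1-0000, 1-1110, 1001-1, 11-001, 110-00
Petrick residual → -00111, 10--11
Minimum SOP uses 10 PIs: b'c'def + a'c'def' + a'b'd'ef' + ac'ef + ac'd'e'f' + acdef' + ab'ef + ab'c'df + abd'e'f + abc'e'f'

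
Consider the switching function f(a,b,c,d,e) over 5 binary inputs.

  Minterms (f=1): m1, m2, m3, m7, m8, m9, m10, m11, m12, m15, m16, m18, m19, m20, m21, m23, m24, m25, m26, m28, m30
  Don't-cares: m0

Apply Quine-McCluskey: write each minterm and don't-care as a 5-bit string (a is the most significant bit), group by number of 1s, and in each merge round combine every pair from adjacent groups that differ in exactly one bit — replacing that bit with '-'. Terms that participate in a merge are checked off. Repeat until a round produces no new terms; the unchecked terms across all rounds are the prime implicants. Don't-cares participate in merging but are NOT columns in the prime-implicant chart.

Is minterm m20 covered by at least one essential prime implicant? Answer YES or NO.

NO

[col 0] 00000*, 00001*, 00010*, 00011*, 00111*, 01000*, 01001*, 01010*, 01011*, 01100*, 01111*, 10000*, 10010*, 10011*, 10100*, 10101*, 10111*, 11000*, 11001*, 11010*, 11100*, 11110*
[col 1] -0000*, -0010*, -0011*, -0111*, -1000*, -1001*, -1010*, -1100*, 0-000*, 0-001*, 0-010*, 0-011*, 0-111*, 00-11*, 000-0*, 000-1*, 0000-*, 0001-*, 01-00*, 01-11*, 010-0*, 010-1*, 0100-*, 0101-*, 1-000*, 1-010*, 1-100*, 10-00*, 10-11*, 100-0*, 1001-*, 101-1, 1010-, 11-00*, 11-10*, 110-0*, 1100-*, 111-0*
[col 2] --000*, --010*, -0-11, -00-0*, -001-, -1-00, -10-0*, -100-, 0--11, 0-0-0*, 0-0-1*, 0-00-*, 0-01-*, 000--*, 010--*, 1--00, 1-0-0*, 11--0
[col 3] --0-0, 0-0--
Prime implicants: --0-0, -0-11, -001-, -1-00, -100-, 0--11, 0-0--, 1--00, 101-1, 1010-, 11--0
PI chart (minterm → PIs covering it):
  1 | 0-0--  (sole → essential)
  2 | --0-0,-001-,0-0--
  3 | -0-11,-001-,0--11,0-0--
  7 | -0-11,0--11
  8 | --0-0,-1-00,-100-,0-0--
  9 | -100-,0-0--
  10 | --0-0,0-0--
  11 | 0--11,0-0--
  12 | -1-00  (sole → essential)
  15 | 0--11  (sole → essential)
  16 | --0-0,1--00
  18 | --0-0,-001-
  19 | -0-11,-001-
  20 | 1--00,1010-
  21 | 101-1,1010-
  23 | -0-11,101-1
  24 | --0-0,-1-00,-100-,1--00,11--0
  25 | -100-  (sole → essential)
  26 | --0-0,11--0
  28 | -1-00,1--00,11--0
  30 | 11--0  (sole → essential)
Essential prime implicants: -1-00, -100-, 0--11, 0-0--, 11--0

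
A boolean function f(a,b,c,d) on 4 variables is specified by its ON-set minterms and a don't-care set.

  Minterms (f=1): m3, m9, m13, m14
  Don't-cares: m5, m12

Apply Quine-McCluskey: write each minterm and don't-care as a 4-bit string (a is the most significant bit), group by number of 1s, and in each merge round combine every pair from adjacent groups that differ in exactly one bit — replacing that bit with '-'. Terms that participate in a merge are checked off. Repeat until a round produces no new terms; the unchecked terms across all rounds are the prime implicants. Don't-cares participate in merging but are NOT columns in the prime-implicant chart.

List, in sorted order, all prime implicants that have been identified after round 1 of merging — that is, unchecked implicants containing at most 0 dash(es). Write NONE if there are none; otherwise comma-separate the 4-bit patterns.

Round 0: 0011 0101✓ 1001✓ 1100✓ 1101✓ 1110✓
Round 1: -101 1-01 11-0 110-
PIs = {-101, 0011, 1-01, 11-0, 110-}

0011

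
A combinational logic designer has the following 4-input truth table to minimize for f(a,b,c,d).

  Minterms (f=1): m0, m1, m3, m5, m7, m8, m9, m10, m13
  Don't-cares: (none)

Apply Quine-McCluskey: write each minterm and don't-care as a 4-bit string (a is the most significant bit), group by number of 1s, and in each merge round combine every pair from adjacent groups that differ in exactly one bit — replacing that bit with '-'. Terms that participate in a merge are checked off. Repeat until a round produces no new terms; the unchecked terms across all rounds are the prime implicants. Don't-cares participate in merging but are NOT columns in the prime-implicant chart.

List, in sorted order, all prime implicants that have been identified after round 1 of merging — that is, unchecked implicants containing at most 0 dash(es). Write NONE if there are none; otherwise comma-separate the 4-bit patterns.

NONE

[col 0] 0000*, 0001*, 0011*, 0101*, 0111*, 1000*, 1001*, 1010*, 1101*
[col 1] -000*, -001*, -101*, 0-01*, 0-11*, 00-1*, 000-*, 01-1*, 1-01*, 10-0, 100-*
[col 2] --01, -00-, 0--1
Prime implicants: --01, -00-, 0--1, 10-0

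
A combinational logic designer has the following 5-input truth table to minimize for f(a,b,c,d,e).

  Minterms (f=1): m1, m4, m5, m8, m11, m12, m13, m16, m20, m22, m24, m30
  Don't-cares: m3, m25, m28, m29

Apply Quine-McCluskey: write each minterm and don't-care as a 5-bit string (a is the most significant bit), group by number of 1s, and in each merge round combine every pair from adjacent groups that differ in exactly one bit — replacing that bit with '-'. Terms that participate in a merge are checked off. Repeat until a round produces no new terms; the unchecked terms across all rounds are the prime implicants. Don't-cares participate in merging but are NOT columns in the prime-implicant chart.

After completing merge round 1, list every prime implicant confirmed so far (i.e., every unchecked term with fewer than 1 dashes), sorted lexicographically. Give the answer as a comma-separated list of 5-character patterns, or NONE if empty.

size-2^0 implicants → 00001(✓)  00011(✓)  00100(✓)  00101(✓)  01000(✓)  01011(✓)  01100(✓)  01101(✓)  10000(✓)  10100(✓)  10110(✓)  11000(✓)  11001(✓)  11100(✓)  11101(✓)  11110(✓)
size-2^1 implicants → -0100(✓)  -1000(✓)  -1100(✓)  -1101(✓)  0-011  0-100(✓)  0-101(✓)  00-01  000-1  0010-(✓)  01-00(✓)  0110-(✓)  1-000(✓)  1-100(✓)  1-110(✓)  10-00(✓)  101-0(✓)  11-00(✓)  11-01(✓)  1100-(✓)  111-0(✓)  1110-(✓)
size-2^2 implicants → --100  -1-00  -110-  0-10-  1--00  1-1-0  11-0-
Unchecked terms (primes): --100, -1-00, -110-, 0-011, 0-10-, 00-01, 000-1, 1--00, 1-1-0, 11-0-

NONE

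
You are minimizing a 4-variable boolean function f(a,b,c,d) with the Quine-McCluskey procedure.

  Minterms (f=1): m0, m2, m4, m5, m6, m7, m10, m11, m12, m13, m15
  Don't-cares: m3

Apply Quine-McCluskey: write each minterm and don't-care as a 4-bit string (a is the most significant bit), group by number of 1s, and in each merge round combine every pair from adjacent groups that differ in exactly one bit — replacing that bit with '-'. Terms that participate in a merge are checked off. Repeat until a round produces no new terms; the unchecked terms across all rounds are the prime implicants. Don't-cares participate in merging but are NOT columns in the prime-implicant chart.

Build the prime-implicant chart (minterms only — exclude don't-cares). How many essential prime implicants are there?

Round 0: 0000✓ 0010✓ 0011✓ 0100✓ 0101✓ 0110✓ 0111✓ 1010✓ 1011✓ 1100✓ 1101✓ 1111✓
Round 1: -010✓ -011✓ -100✓ -101✓ -111✓ 0-00✓ 0-10✓ 0-11✓ 00-0✓ 001-✓ 01-0✓ 01-1✓ 010-✓ 011-✓ 1-11✓ 101-✓ 11-1✓ 110-✓
Round 2: --11 -01- -1-1 -10- 0--0 0-1- 01--
PIs = {--11, -01-, -1-1, -10-, 0--0, 0-1-, 01--}
Coverage chart:
  m0: 0--0 ←essential
  m2: -01-,0--0,0-1-
  m4: -10-,0--0,01--
  m5: -1-1,-10-,01--
  m6: 0--0,0-1-,01--
  m7: --11,-1-1,0-1-,01--
  m10: -01- ←essential
  m11: --11,-01-
  m12: -10- ←essential
  m13: -1-1,-10-
  m15: --11,-1-1
Essential: -01-, -10-, 0--0

3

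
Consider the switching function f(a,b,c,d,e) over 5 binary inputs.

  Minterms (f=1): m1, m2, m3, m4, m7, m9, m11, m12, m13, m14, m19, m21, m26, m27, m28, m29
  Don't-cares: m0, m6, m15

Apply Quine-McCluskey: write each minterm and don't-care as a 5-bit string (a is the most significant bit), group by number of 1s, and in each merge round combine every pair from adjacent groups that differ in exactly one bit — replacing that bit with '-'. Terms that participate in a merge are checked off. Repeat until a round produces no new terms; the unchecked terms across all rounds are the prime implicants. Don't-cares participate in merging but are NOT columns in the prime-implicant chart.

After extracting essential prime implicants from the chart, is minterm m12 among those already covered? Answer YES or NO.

Round 0: 00000✓ 00001✓ 00010✓ 00011✓ 00100✓ 00110✓ 00111✓ 01001✓ 01011✓ 01100✓ 01101✓ 01110✓ 01111✓ 10011✓ 10101✓ 11010✓ 11011✓ 11100✓ 11101✓
Round 1: -0011✓ -1011✓ -1100✓ -1101✓ 0-001✓ 0-011✓ 0-100✓ 0-110✓ 0-111✓ 00-00✓ 00-10✓ 00-11✓ 000-0✓ 000-1✓ 0000-✓ 0001-✓ 001-0✓ 0011-✓ 01-01✓ 01-11✓ 010-1✓ 011-0✓ 011-1✓ 0110-✓ 0111-✓ 1-011✓ 1-101 1101- 1110-✓
Round 2: --011 -110- 0--11 0-0-1 0-1-0 0-11- 00--0 00-1- 000-- 01--1 011--
PIs = {--011, -110-, 0--11, 0-0-1, 0-1-0, 0-11-, 00--0, 00-1-, 000--, 01--1, 011--, 1-101, 1101-}
Coverage chart:
  m1: 0-0-1,000--
  m2: 00--0,00-1-,000--
  m3: --011,0--11,0-0-1,00-1-,000--
  m4: 0-1-0,00--0
  m7: 0--11,0-11-,00-1-
  m9: 0-0-1,01--1
  m11: --011,0--11,0-0-1,01--1
  m12: -110-,0-1-0,011--
  m13: -110-,01--1,011--
  m14: 0-1-0,0-11-,011--
  m19: --011 ←essential
  m21: 1-101 ←essential
  m26: 1101- ←essential
  m27: --011,1101-
  m28: -110- ←essential
  m29: -110-,1-101
Essential: --011, -110-, 1-101, 1101-

YES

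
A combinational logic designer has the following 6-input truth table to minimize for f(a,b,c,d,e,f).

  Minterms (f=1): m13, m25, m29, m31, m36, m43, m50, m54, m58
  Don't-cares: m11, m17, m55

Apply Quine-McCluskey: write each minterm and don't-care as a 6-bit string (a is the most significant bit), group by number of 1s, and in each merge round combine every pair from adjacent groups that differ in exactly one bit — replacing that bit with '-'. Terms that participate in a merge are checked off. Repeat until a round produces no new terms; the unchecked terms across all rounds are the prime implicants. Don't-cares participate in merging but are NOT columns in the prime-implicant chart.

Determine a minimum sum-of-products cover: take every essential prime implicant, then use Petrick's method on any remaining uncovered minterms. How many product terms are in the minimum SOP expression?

size-2^0 implicants → 001011(✓)  001101(✓)  010001(✓)  011001(✓)  011101(✓)  011111(✓)  100100  101011(✓)  110010(✓)  110110(✓)  110111(✓)  111010(✓)
size-2^1 implicants → -01011  0-1101  01-001  011-01  0111-1  11-010  110-10  11011-
Unchecked terms (primes): -01011, 0-1101, 01-001, 011-01, 0111-1, 100100, 11-010, 110-10, 11011-
Minterm coverage:
  m13 ⊆ 0-1101 [E]
  m25 ⊆ 01-001,011-01
  m29 ⊆ 0-1101,011-01,0111-1
  m31 ⊆ 0111-1 [E]
  m36 ⊆ 100100 [E]
  m43 ⊆ -01011 [E]
  m50 ⊆ 11-010,110-10
  m54 ⊆ 110-10,11011-
  m58 ⊆ 11-010 [E]
E = {-01011, 0-1101, 0111-1, 100100, 11-010}
Petrick residual → 01-001, 110-10
Cover = b'cd'ef + a'cde'f + a'bd'e'f + a'bcdf + ab'c'de'f' + abd'ef' + abc'ef'  |cover|=7

7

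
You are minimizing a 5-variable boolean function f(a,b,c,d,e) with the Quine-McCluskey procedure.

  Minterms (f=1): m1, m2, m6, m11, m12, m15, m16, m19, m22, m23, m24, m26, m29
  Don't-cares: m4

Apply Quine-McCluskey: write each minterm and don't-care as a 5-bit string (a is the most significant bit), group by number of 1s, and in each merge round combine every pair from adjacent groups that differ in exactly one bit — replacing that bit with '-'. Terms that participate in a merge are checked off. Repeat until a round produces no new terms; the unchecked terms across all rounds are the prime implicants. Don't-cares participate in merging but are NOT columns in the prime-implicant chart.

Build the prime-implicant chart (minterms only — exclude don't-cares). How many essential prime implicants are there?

[col 0] 00001, 00010*, 00100*, 00110*, 01011*, 01100*, 01111*, 10000*, 10011*, 10110*, 10111*, 11000*, 11010*, 11101
[col 1] -0110, 0-100, 00-10, 001-0, 01-11, 1-000, 10-11, 1011-, 110-0
Prime implicants: -0110, 0-100, 00-10, 00001, 001-0, 01-11, 1-000, 10-11, 1011-, 110-0, 11101
PI chart (minterm → PIs covering it):
  1 | 00001  (sole → essential)
  2 | 00-10  (sole → essential)
  6 | -0110,00-10,001-0
  11 | 01-11  (sole → essential)
  12 | 0-100  (sole → essential)
  15 | 01-11  (sole → essential)
  16 | 1-000  (sole → essential)
  19 | 10-11  (sole → essential)
  22 | -0110,1011-
  23 | 10-11,1011-
  24 | 1-000,110-0
  26 | 110-0  (sole → essential)
  29 | 11101  (sole → essential)
Essential prime implicants: 0-100, 00-10, 00001, 01-11, 1-000, 10-11, 110-0, 11101

8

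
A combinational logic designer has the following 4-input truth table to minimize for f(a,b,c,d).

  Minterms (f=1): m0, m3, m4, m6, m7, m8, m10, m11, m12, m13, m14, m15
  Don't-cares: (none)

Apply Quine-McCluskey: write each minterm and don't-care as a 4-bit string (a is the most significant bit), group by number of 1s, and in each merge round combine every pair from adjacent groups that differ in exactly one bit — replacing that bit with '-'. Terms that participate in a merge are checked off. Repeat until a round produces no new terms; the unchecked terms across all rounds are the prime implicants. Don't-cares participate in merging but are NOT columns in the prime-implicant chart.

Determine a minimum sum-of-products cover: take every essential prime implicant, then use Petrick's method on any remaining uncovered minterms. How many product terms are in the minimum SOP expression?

size-2^0 implicants → 0000(✓)  0011(✓)  0100(✓)  0110(✓)  0111(✓)  1000(✓)  1010(✓)  1011(✓)  1100(✓)  1101(✓)  1110(✓)  1111(✓)
size-2^1 implicants → -000(✓)  -011(✓)  -100(✓)  -110(✓)  -111(✓)  0-00(✓)  0-11(✓)  01-0(✓)  011-(✓)  1-00(✓)  1-10(✓)  1-11(✓)  10-0(✓)  101-(✓)  11-0(✓)  11-1(✓)  110-(✓)  111-(✓)
size-2^2 implicants → --00  --11  -1-0  -11-  1--0  1-1-  11--
Unchecked terms (primes): --00, --11, -1-0, -11-, 1--0, 1-1-, 11--
Minterm coverage:
  m0 ⊆ --00 [E]
  m3 ⊆ --11 [E]
  m4 ⊆ --00,-1-0
  m6 ⊆ -1-0,-11-
  m7 ⊆ --11,-11-
  m8 ⊆ --00,1--0
  m10 ⊆ 1--0,1-1-
  m11 ⊆ --11,1-1-
  m12 ⊆ --00,-1-0,1--0,11--
  m13 ⊆ 11-- [E]
  m14 ⊆ -1-0,-11-,1--0,1-1-,11--
  m15 ⊆ --11,-11-,1-1-,11--
E = {--00, --11, 11--}
Petrick residual → -1-0, 1--0
Cover = c'd' + cd + bd' + ad' + ab  |cover|=5

5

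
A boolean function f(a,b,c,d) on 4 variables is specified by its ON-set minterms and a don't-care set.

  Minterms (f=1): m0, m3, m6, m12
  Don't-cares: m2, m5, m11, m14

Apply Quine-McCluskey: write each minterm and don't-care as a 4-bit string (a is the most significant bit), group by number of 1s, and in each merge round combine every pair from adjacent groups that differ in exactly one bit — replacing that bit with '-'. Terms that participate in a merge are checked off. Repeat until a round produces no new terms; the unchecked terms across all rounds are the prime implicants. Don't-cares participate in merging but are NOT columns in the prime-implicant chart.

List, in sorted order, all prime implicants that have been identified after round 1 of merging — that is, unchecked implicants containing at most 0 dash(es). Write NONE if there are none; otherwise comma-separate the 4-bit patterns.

0101

Round 0: 0000✓ 0010✓ 0011✓ 0101 0110✓ 1011✓ 1100✓ 1110✓
Round 1: -011 -110 0-10 00-0 001- 11-0
PIs = {-011, -110, 0-10, 00-0, 001-, 0101, 11-0}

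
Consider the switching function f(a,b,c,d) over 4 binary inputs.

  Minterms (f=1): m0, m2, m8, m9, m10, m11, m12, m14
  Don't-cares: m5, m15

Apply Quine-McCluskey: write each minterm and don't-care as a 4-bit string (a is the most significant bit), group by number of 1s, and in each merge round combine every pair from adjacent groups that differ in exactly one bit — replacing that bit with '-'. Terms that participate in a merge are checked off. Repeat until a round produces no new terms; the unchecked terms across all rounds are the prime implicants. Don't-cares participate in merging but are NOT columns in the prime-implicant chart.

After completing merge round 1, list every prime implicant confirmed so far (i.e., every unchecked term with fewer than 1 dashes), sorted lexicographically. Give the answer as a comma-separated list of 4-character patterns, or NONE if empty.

size-2^0 implicants → 0000(✓)  0010(✓)  0101  1000(✓)  1001(✓)  1010(✓)  1011(✓)  1100(✓)  1110(✓)  1111(✓)
size-2^1 implicants → -000(✓)  -010(✓)  00-0(✓)  1-00(✓)  1-10(✓)  1-11(✓)  10-0(✓)  10-1(✓)  100-(✓)  101-(✓)  11-0(✓)  111-(✓)
size-2^2 implicants → -0-0  1--0  1-1-  10--
Unchecked terms (primes): -0-0, 0101, 1--0, 1-1-, 10--

0101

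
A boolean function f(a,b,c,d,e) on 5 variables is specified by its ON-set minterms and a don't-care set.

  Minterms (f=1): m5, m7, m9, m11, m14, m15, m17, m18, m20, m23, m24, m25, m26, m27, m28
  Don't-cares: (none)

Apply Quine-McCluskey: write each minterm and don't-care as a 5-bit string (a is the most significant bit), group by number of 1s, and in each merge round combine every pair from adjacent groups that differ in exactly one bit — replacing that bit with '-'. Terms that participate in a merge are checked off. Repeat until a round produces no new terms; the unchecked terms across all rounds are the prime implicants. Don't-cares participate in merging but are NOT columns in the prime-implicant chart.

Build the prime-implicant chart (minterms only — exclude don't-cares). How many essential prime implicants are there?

7

size-2^0 implicants → 00101(✓)  00111(✓)  01001(✓)  01011(✓)  01110(✓)  01111(✓)  10001(✓)  10010(✓)  10100(✓)  10111(✓)  11000(✓)  11001(✓)  11010(✓)  11011(✓)  11100(✓)
size-2^1 implicants → -0111  -1001(✓)  -1011(✓)  0-111  001-1  01-11  010-1(✓)  0111-  1-001  1-010  1-100  11-00  110-0(✓)  110-1(✓)  1100-(✓)  1101-(✓)
size-2^2 implicants → -10-1  110--
Unchecked terms (primes): -0111, -10-1, 0-111, 001-1, 01-11, 0111-, 1-001, 1-010, 1-100, 11-00, 110--
Minterm coverage:
  m5 ⊆ 001-1 [E]
  m7 ⊆ -0111,0-111,001-1
  m9 ⊆ -10-1 [E]
  m11 ⊆ -10-1,01-11
  m14 ⊆ 0111- [E]
  m15 ⊆ 0-111,01-11,0111-
  m17 ⊆ 1-001 [E]
  m18 ⊆ 1-010 [E]
  m20 ⊆ 1-100 [E]
  m23 ⊆ -0111 [E]
  m24 ⊆ 11-00,110--
  m25 ⊆ -10-1,1-001,110--
  m26 ⊆ 1-010,110--
  m27 ⊆ -10-1,110--
  m28 ⊆ 1-100,11-00
E = {-0111, -10-1, 001-1, 0111-, 1-001, 1-010, 1-100}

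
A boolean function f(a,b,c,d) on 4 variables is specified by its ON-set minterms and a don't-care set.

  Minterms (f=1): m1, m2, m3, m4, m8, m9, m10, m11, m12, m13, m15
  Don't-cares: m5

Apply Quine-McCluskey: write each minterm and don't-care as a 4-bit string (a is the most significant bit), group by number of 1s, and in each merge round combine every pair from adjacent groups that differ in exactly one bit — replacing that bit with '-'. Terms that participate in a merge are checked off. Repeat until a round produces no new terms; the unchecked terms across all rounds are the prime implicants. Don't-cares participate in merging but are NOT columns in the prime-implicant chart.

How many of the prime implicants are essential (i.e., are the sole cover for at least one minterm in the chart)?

3

[col 0] 0001*, 0010*, 0011*, 0100*, 0101*, 1000*, 1001*, 1010*, 1011*, 1100*, 1101*, 1111*
[col 1] -001*, -010*, -011*, -100*, -101*, 0-01*, 00-1*, 001-*, 010-*, 1-00*, 1-01*, 1-11*, 10-0*, 10-1*, 100-*, 101-*, 11-1*, 110-*
[col 2] --01, -0-1, -01-, -10-, 1--1, 1-0-, 10--
Prime implicants: --01, -0-1, -01-, -10-, 1--1, 1-0-, 10--
PI chart (minterm → PIs covering it):
  1 | --01,-0-1
  2 | -01-  (sole → essential)
  3 | -0-1,-01-
  4 | -10-  (sole → essential)
  8 | 1-0-,10--
  9 | --01,-0-1,1--1,1-0-,10--
  10 | -01-,10--
  11 | -0-1,-01-,1--1,10--
  12 | -10-,1-0-
  13 | --01,-10-,1--1,1-0-
  15 | 1--1  (sole → essential)
Essential prime implicants: -01-, -10-, 1--1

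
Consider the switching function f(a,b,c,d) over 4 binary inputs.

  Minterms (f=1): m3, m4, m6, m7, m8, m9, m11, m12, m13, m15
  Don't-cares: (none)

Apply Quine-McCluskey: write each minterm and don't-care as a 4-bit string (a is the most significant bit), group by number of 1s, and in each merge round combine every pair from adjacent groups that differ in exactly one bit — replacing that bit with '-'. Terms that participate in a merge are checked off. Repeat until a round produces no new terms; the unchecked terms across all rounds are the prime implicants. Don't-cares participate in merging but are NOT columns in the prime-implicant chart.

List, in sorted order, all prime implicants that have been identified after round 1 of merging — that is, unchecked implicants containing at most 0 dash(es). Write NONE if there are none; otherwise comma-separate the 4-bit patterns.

NONE

[col 0] 0011*, 0100*, 0110*, 0111*, 1000*, 1001*, 1011*, 1100*, 1101*, 1111*
[col 1] -011*, -100, -111*, 0-11*, 01-0, 011-, 1-00*, 1-01*, 1-11*, 10-1*, 100-*, 11-1*, 110-*
[col 2] --11, 1--1, 1-0-
Prime implicants: --11, -100, 01-0, 011-, 1--1, 1-0-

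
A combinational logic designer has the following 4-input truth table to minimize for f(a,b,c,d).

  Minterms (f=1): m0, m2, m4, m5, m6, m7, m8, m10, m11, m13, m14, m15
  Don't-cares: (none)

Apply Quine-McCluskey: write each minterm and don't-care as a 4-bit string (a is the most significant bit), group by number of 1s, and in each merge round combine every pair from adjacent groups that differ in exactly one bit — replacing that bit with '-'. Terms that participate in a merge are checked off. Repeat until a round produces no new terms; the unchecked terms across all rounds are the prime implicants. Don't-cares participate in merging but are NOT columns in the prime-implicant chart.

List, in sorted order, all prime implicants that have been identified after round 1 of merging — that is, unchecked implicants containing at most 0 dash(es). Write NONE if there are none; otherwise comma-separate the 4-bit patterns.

Round 0: 0000✓ 0010✓ 0100✓ 0101✓ 0110✓ 0111✓ 1000✓ 1010✓ 1011✓ 1101✓ 1110✓ 1111✓
Round 1: -000✓ -010✓ -101✓ -110✓ -111✓ 0-00✓ 0-10✓ 00-0✓ 01-0✓ 01-1✓ 010-✓ 011-✓ 1-10✓ 1-11✓ 10-0✓ 101-✓ 11-1✓ 111-✓
Round 2: --10 -0-0 -1-1 -11- 0--0 01-- 1-1-
PIs = {--10, -0-0, -1-1, -11-, 0--0, 01--, 1-1-}

NONE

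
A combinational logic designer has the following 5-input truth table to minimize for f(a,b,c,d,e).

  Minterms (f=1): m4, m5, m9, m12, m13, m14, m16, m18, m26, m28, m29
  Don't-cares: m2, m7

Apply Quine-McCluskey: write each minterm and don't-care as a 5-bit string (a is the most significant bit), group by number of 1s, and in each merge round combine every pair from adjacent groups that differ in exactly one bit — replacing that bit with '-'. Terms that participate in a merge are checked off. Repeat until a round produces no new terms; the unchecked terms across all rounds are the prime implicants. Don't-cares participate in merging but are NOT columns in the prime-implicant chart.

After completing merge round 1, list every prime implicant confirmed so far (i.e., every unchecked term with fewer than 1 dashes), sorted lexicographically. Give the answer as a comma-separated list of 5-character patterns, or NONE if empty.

Round 0: 00010✓ 00100✓ 00101✓ 00111✓ 01001✓ 01100✓ 01101✓ 01110✓ 10000✓ 10010✓ 11010✓ 11100✓ 11101✓
Round 1: -0010 -1100✓ -1101✓ 0-100✓ 0-101✓ 001-1 0010-✓ 01-01 011-0 0110-✓ 1-010 100-0 1110-✓
Round 2: -110- 0-10-
PIs = {-0010, -110-, 0-10-, 001-1, 01-01, 011-0, 1-010, 100-0}

NONE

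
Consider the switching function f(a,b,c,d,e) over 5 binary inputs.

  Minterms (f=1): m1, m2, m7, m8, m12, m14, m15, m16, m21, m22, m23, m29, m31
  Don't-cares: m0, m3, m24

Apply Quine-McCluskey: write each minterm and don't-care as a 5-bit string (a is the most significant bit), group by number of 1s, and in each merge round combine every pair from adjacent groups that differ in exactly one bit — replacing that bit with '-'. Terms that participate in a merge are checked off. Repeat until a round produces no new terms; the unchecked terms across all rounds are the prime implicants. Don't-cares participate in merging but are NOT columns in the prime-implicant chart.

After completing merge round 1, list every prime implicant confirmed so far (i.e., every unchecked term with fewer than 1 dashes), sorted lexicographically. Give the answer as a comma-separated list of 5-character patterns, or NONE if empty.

NONE

size-2^0 implicants → 00000(✓)  00001(✓)  00010(✓)  00011(✓)  00111(✓)  01000(✓)  01100(✓)  01110(✓)  01111(✓)  10000(✓)  10101(✓)  10110(✓)  10111(✓)  11000(✓)  11101(✓)  11111(✓)
size-2^1 implicants → -0000(✓)  -0111(✓)  -1000(✓)  -1111(✓)  0-000(✓)  0-111(✓)  00-11  000-0(✓)  000-1(✓)  0000-(✓)  0001-(✓)  01-00  011-0  0111-  1-000(✓)  1-101(✓)  1-111(✓)  101-1(✓)  1011-  111-1(✓)
size-2^2 implicants → --000  --111  000--  1-1-1
Unchecked terms (primes): --000, --111, 00-11, 000--, 01-00, 011-0, 0111-, 1-1-1, 1011-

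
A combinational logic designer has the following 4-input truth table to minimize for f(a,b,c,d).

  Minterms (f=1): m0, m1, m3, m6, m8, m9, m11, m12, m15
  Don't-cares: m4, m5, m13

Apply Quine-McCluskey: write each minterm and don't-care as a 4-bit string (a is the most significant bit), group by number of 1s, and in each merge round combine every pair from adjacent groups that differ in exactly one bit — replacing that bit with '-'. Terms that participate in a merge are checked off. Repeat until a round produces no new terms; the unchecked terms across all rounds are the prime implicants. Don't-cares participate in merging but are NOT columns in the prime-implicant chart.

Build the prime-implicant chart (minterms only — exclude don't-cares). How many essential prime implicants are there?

[col 0] 0000*, 0001*, 0011*, 0100*, 0101*, 0110*, 1000*, 1001*, 1011*, 1100*, 1101*, 1111*
[col 1] -000*, -001*, -011*, -100*, -101*, 0-00*, 0-01*, 00-1*, 000-*, 01-0, 010-*, 1-00*, 1-01*, 1-11*, 10-1*, 100-*, 11-1*, 110-*
[col 2] --00*, --01*, -0-1, -00-*, -10-*, 0-0-*, 1--1, 1-0-*
[col 3] --0-
Prime implicants: --0-, -0-1, 01-0, 1--1
PI chart (minterm → PIs covering it):
  0 | --0-  (sole → essential)
  1 | --0-,-0-1
  3 | -0-1  (sole → essential)
  6 | 01-0  (sole → essential)
  8 | --0-  (sole → essential)
  9 | --0-,-0-1,1--1
  11 | -0-1,1--1
  12 | --0-  (sole → essential)
  15 | 1--1  (sole → essential)
Essential prime implicants: --0-, -0-1, 01-0, 1--1

4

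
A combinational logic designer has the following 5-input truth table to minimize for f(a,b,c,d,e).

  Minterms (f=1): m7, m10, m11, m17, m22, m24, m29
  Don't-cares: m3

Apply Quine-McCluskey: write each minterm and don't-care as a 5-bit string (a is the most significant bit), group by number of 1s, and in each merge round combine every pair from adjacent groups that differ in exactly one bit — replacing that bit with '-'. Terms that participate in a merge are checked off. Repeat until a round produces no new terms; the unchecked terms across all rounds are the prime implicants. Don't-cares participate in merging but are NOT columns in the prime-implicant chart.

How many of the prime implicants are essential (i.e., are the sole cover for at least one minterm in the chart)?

Round 0: 00011✓ 00111✓ 01010✓ 01011✓ 10001 10110 11000 11101
Round 1: 0-011 00-11 0101-
PIs = {0-011, 00-11, 0101-, 10001, 10110, 11000, 11101}
Coverage chart:
  m7: 00-11 ←essential
  m10: 0101- ←essential
  m11: 0-011,0101-
  m17: 10001 ←essential
  m22: 10110 ←essential
  m24: 11000 ←essential
  m29: 11101 ←essential
Essential: 00-11, 0101-, 10001, 10110, 11000, 11101

6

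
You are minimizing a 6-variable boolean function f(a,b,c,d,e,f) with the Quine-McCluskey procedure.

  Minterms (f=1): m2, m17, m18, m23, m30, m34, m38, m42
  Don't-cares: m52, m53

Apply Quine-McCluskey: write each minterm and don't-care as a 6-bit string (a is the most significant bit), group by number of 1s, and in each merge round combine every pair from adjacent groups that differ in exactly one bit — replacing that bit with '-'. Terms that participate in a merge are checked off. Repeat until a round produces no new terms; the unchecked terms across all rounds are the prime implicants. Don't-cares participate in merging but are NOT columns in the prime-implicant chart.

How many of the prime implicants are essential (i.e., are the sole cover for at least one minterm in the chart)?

size-2^0 implicants → 000010(✓)  010001  010010(✓)  010111  011110  100010(✓)  100110(✓)  101010(✓)  110100(✓)  110101(✓)
size-2^1 implicants → -00010  0-0010  10-010  100-10  11010-
Unchecked terms (primes): -00010, 0-0010, 010001, 010111, 011110, 10-010, 100-10, 11010-
Minterm coverage:
  m2 ⊆ -00010,0-0010
  m17 ⊆ 010001 [E]
  m18 ⊆ 0-0010 [E]
  m23 ⊆ 010111 [E]
  m30 ⊆ 011110 [E]
  m34 ⊆ -00010,10-010,100-10
  m38 ⊆ 100-10 [E]
  m42 ⊆ 10-010 [E]
E = {0-0010, 010001, 010111, 011110, 10-010, 100-10}

6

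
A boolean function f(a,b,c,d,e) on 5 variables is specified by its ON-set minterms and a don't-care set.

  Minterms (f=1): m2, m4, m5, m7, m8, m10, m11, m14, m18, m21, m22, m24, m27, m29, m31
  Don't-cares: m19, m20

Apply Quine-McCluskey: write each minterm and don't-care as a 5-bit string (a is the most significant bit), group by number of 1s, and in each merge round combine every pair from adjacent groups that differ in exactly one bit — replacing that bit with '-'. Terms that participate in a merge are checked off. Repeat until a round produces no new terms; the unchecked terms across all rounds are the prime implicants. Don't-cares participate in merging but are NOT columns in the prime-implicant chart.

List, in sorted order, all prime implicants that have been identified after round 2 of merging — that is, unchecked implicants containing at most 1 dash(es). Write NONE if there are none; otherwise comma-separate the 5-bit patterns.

Round 0: 00010✓ 00100✓ 00101✓ 00111✓ 01000✓ 01010✓ 01011✓ 01110✓ 10010✓ 10011✓ 10100✓ 10101✓ 10110✓ 11000✓ 11011✓ 11101✓ 11111✓
Round 1: -0010 -0100✓ -0101✓ -1000 -1011 0-010 001-1 0010-✓ 01-10 010-0 0101- 1-011 1-101 10-10 1001- 101-0 1010-✓ 11-11 111-1
Round 2: -010-
PIs = {-0010, -010-, -1000, -1011, 0-010, 001-1, 01-10, 010-0, 0101-, 1-011, 1-101, 10-10, 1001-, 101-0, 11-11, 111-1}

-0010, -1000, -1011, 0-010, 001-1, 01-10, 010-0, 0101-, 1-011, 1-101, 10-10, 1001-, 101-0, 11-11, 111-1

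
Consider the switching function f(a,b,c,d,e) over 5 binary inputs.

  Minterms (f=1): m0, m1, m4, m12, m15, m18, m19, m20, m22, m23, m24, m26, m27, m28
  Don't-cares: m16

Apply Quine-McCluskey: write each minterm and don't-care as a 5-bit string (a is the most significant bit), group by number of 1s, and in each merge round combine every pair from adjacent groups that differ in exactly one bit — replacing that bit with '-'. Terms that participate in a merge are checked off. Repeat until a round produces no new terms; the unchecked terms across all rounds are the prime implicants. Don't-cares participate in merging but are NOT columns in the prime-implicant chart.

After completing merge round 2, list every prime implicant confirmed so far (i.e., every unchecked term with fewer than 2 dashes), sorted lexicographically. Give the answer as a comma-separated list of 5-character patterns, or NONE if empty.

0000-, 01111

size-2^0 implicants → 00000(✓)  00001(✓)  00100(✓)  01100(✓)  01111  10000(✓)  10010(✓)  10011(✓)  10100(✓)  10110(✓)  10111(✓)  11000(✓)  11010(✓)  11011(✓)  11100(✓)
size-2^1 implicants → -0000(✓)  -0100(✓)  -1100(✓)  0-100(✓)  00-00(✓)  0000-  1-000(✓)  1-010(✓)  1-011(✓)  1-100(✓)  10-00(✓)  10-10(✓)  10-11(✓)  100-0(✓)  1001-(✓)  101-0(✓)  1011-(✓)  11-00(✓)  110-0(✓)  1101-(✓)
size-2^2 implicants → --100  -0-00  1--00  1-0-0  1-01-  10--0  10-1-
Unchecked terms (primes): --100, -0-00, 0000-, 01111, 1--00, 1-0-0, 1-01-, 10--0, 10-1-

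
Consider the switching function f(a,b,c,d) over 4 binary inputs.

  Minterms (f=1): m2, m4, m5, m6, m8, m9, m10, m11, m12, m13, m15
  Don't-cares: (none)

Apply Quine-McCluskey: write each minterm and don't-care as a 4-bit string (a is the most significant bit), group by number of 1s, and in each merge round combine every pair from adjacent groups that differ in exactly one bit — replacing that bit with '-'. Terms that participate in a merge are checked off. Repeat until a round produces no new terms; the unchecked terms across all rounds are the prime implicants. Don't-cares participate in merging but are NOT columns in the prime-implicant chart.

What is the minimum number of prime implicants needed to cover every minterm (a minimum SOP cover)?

4

size-2^0 implicants → 0010(✓)  0100(✓)  0101(✓)  0110(✓)  1000(✓)  1001(✓)  1010(✓)  1011(✓)  1100(✓)  1101(✓)  1111(✓)
size-2^1 implicants → -010  -100(✓)  -101(✓)  0-10  01-0  010-(✓)  1-00(✓)  1-01(✓)  1-11(✓)  10-0(✓)  10-1(✓)  100-(✓)  101-(✓)  11-1(✓)  110-(✓)
size-2^2 implicants → -10-  1--1  1-0-  10--
Unchecked terms (primes): -010, -10-, 0-10, 01-0, 1--1, 1-0-, 10--
Minterm coverage:
  m2 ⊆ -010,0-10
  m4 ⊆ -10-,01-0
  m5 ⊆ -10- [E]
  m6 ⊆ 0-10,01-0
  m8 ⊆ 1-0-,10--
  m9 ⊆ 1--1,1-0-,10--
  m10 ⊆ -010,10--
  m11 ⊆ 1--1,10--
  m12 ⊆ -10-,1-0-
  m13 ⊆ -10-,1--1,1-0-
  m15 ⊆ 1--1 [E]
E = {-10-, 1--1}
Petrick residual → 0-10, 10--
Cover = bc' + a'cd' + ad + ab'  |cover|=4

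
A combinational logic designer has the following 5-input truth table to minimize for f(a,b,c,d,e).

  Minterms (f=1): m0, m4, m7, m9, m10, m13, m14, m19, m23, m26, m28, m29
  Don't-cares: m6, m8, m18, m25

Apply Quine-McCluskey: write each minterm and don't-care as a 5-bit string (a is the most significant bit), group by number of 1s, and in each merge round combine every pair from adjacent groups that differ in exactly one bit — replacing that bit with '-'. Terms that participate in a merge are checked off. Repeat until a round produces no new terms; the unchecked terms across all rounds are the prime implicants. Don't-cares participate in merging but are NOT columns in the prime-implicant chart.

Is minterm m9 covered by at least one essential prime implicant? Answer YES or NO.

YES

size-2^0 implicants → 00000(✓)  00100(✓)  00110(✓)  00111(✓)  01000(✓)  01001(✓)  01010(✓)  01101(✓)  01110(✓)  10010(✓)  10011(✓)  10111(✓)  11001(✓)  11010(✓)  11100(✓)  11101(✓)
size-2^1 implicants → -0111  -1001(✓)  -1010  -1101(✓)  0-000  0-110  00-00  001-0  0011-  01-01(✓)  01-10  010-0  0100-  1-010  10-11  1001-  11-01(✓)  1110-
size-2^2 implicants → -1-01
Unchecked terms (primes): -0111, -1-01, -1010, 0-000, 0-110, 00-00, 001-0, 0011-, 01-10, 010-0, 0100-, 1-010, 10-11, 1001-, 1110-
Minterm coverage:
  m0 ⊆ 0-000,00-00
  m4 ⊆ 00-00,001-0
  m7 ⊆ -0111,0011-
  m9 ⊆ -1-01,0100-
  m10 ⊆ -1010,01-10,010-0
  m13 ⊆ -1-01 [E]
  m14 ⊆ 0-110,01-10
  m19 ⊆ 10-11,1001-
  m23 ⊆ -0111,10-11
  m26 ⊆ -1010,1-010
  m28 ⊆ 1110- [E]
  m29 ⊆ -1-01,1110-
E = {-1-01, 1110-}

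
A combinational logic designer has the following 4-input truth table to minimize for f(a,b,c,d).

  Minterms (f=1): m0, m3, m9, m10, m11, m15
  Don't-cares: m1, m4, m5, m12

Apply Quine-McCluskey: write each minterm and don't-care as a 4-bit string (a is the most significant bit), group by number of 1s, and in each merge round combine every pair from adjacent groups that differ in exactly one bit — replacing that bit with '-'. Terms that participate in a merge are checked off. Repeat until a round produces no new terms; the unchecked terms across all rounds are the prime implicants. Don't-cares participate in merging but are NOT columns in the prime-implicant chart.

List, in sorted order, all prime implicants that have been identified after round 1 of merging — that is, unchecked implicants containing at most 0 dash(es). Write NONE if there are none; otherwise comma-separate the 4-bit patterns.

size-2^0 implicants → 0000(✓)  0001(✓)  0011(✓)  0100(✓)  0101(✓)  1001(✓)  1010(✓)  1011(✓)  1100(✓)  1111(✓)
size-2^1 implicants → -001(✓)  -011(✓)  -100  0-00(✓)  0-01(✓)  00-1(✓)  000-(✓)  010-(✓)  1-11  10-1(✓)  101-
size-2^2 implicants → -0-1  0-0-
Unchecked terms (primes): -0-1, -100, 0-0-, 1-11, 101-

NONE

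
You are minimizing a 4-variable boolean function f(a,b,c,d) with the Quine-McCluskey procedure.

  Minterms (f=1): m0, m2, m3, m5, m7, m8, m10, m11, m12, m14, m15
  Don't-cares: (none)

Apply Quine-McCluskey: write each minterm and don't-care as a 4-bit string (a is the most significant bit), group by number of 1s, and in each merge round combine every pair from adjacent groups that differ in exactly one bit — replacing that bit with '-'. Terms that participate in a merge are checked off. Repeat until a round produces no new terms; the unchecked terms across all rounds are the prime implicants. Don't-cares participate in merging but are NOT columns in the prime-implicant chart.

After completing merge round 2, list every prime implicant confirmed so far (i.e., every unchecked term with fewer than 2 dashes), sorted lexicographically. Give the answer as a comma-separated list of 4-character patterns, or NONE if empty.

Round 0: 0000✓ 0010✓ 0011✓ 0101✓ 0111✓ 1000✓ 1010✓ 1011✓ 1100✓ 1110✓ 1111✓
Round 1: -000✓ -010✓ -011✓ -111✓ 0-11✓ 00-0✓ 001-✓ 01-1 1-00✓ 1-10✓ 1-11✓ 10-0✓ 101-✓ 11-0✓ 111-✓
Round 2: --11 -0-0 -01- 1--0 1-1-
PIs = {--11, -0-0, -01-, 01-1, 1--0, 1-1-}

01-1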